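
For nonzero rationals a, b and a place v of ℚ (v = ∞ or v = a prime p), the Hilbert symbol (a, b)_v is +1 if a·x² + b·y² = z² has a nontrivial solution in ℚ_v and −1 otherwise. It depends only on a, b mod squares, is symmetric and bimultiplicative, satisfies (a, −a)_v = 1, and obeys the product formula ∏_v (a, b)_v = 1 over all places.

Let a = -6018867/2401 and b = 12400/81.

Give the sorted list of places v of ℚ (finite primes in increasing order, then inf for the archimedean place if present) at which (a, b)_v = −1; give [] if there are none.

[17, 47]

(a, b) ≡ (-74307, 31) mod (ℚ^×)²; places V = {2, 3, 5, 7, 17, 31, 47, ∞}.
(a,b)_47: α=1, u≡27; β=0, v≡44 (mod 47); (27|47)=+1, (44|47)=-1; sign (−1)^0·+1^0·-1^1 = -1.
(a,b)_2: α=0, β=4; u≡5, v≡7 (mod 8); ε(u)ε(v)=0·1, αω(v)=0·0, βω(u)=4·1; sum ≡ 0  ⇒  +1.
(a,b)_7: α=-4, u≡6; β=0, v≡6 (mod 7); (6|7)=-1, (6|7)=-1; sign (−1)^0·-1^0·-1^-4 = +1.
(a,b)_31: α=1, u≡13; β=1, v≡8 (mod 31); (13|31)=-1, (8|31)=+1; sign (−1)^1·-1^1·+1^1 = +1.
(a,b)_∞: sgn(-74307)=−, sgn(31)=+, so +1.
(a,b)_17: α=1, u≡2; β=0, v≡11 (mod 17); (2|17)=+1, (11|17)=-1; sign (−1)^0·+1^0·-1^1 = -1.
(a,b)_5: α=0, u≡3; β=2, v≡1 (mod 5); (3|5)=-1, (1|5)=+1; sign (−1)^0·-1^2·+1^0 = +1.
(a,b)_3: α=5, u≡2; β=-4, v≡1 (mod 3); (2|3)=-1, (1|3)=+1; sign (−1)^0·-1^-4·+1^5 = +1.
Ram(-74307, 31) = {17, 47}; no ℚ_17-point on the conic.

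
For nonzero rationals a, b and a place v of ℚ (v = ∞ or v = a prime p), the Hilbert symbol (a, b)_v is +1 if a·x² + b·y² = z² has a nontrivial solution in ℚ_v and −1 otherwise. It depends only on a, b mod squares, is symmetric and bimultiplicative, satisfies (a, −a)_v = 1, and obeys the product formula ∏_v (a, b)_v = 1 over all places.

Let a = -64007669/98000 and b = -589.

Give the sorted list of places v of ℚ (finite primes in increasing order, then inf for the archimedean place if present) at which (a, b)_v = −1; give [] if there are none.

[2, 17, 31, inf]

(a, b) ≡ (-3145, -589) mod (ℚ^×)²; places V = {2, 5, 7, 11, 17, 19, 29, 31, 37, ∞}.
(a,b)_29: α=2, u≡5; β=0, v≡20 (mod 29); (5|29)=+1, (20|29)=+1; sign (−1)^0·+1^0·+1^2 = +1.
(a,b)_11: α=2, u≡1; β=0, v≡5 (mod 11); (1|11)=+1, (5|11)=+1; sign (−1)^0·+1^0·+1^2 = +1.
(a,b)_17: α=1, u≡13; β=0, v≡6 (mod 17); (13|17)=+1, (6|17)=-1; sign (−1)^0·+1^0·-1^1 = -1.
(a,b)_31: α=0, u≡12; β=1, v≡12 (mod 31); (12|31)=-1, (12|31)=-1; sign (−1)^0·-1^1·-1^0 = -1.
(a,b)_5: α=-3, u≡4; β=0, v≡1 (mod 5); (4|5)=+1, (1|5)=+1; sign (−1)^0·+1^0·+1^-3 = +1.
(a,b)_37: α=1, u≡3; β=0, v≡3 (mod 37); (3|37)=+1, (3|37)=+1; sign (−1)^0·+1^0·+1^1 = +1.
(a,b)_2: α=-4, β=0; u≡7, v≡3 (mod 8); ε(u)ε(v)=1·1, αω(v)=-4·1, βω(u)=0·0; sum ≡ 1  ⇒  -1.
(a,b)_19: α=0, u≡16; β=1, v≡7 (mod 19); (16|19)=+1, (7|19)=+1; sign (−1)^0·+1^1·+1^0 = +1.
(a,b)_∞: sgn(-3145)=−, sgn(-589)=−, so -1.
(a,b)_7: α=-2, u≡6; β=0, v≡6 (mod 7); (6|7)=-1, (6|7)=-1; sign (−1)^0·-1^0·-1^-2 = +1.
|Ram(-3145, -589)| = 4, even; anisotropic at {2, 17, 31, ∞}.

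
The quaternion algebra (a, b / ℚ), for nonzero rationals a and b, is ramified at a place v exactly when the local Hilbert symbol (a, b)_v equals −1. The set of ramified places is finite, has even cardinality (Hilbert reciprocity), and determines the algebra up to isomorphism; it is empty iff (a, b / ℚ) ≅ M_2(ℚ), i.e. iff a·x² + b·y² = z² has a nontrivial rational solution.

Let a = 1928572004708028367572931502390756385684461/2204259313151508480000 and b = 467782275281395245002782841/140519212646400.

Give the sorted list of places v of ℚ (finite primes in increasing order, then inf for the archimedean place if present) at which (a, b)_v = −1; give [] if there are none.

[3, 11, 31, 37]

(a, b) ≡ (1023, 33041) mod (ℚ^×)²; places V = {2, 3, 5, 7, 11, 17, 19, 29, 31, 37, 47, ∞}.
(a,b)_11: α=7, u≡1; β=4, v≡7 (mod 11); (1|11)=+1, (7|11)=-1; sign (−1)^0·+1^4·-1^7 = -1.
(a,b)_7: α=-12, u≡1; β=-6, v≡2 (mod 7); (1|7)=+1, (2|7)=+1; sign (−1)^0·+1^-6·+1^-12 = +1.
(a,b)_17: α=2, u≡12; β=2, v≡5 (mod 17); (12|17)=-1, (5|17)=-1; sign (−1)^0·-1^2·-1^2 = +1.
(a,b)_47: α=6, u≡27; β=3, v≡10 (mod 47); (27|47)=+1, (10|47)=-1; sign (−1)^0·+1^3·-1^6 = +1.
(a,b)_5: α=-4, u≡2; β=-2, v≡1 (mod 5); (2|5)=-1, (1|5)=+1; sign (−1)^0·-1^-2·+1^-4 = +1.
(a,b)_19: α=2, u≡17; β=1, v≡8 (mod 19); (17|19)=+1, (8|19)=-1; sign (−1)^0·+1^1·-1^2 = +1.
(a,b)_29: α=2, u≡10; β=2, v≡18 (mod 29); (10|29)=-1, (18|29)=-1; sign (−1)^0·-1^2·-1^2 = +1.
(a,b)_3: α=-5, u≡2; β=-6, v≡2 (mod 3); (2|3)=-1, (2|3)=-1; sign (−1)^0·-1^-6·-1^-5 = -1.
(a,b)_37: α=8, u≡20; β=5, v≡19 (mod 37); (20|37)=-1, (19|37)=-1; sign (−1)^0·-1^5·-1^8 = -1.
(a,b)_∞: sgn(1023)=+, sgn(33041)=+, so +1.
(a,b)_2: α=-20, β=-16; u≡7, v≡1 (mod 8); ε(u)ε(v)=1·0, αω(v)=-20·0, βω(u)=-16·0; sum ≡ 0  ⇒  +1.
(a,b)_31: α=3, u≡28; β=2, v≡27 (mod 31); (28|31)=+1, (27|31)=-1; sign (−1)^0·+1^2·-1^3 = -1.
(1023, 33041 / ℚ) ramifies at {3, 11, 31, 37}: a division algebra.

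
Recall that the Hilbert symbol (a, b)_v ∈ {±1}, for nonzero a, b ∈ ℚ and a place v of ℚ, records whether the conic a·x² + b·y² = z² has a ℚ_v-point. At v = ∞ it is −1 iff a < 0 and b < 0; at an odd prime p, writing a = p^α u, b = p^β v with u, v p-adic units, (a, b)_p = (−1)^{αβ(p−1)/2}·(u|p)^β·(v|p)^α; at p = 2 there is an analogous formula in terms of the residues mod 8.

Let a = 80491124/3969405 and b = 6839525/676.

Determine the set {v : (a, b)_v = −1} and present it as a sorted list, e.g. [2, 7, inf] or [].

[7, 19]

Mod squares: a ≡ 145, b ≡ 2261. Check v ∈ {∞, 2, 3, 5, 7, 11, 13, 17, 19, 29}.
v=29: a=29^1·(≡24), b=29^0·(≡28) mod 29; (24|29)=+1, (28|29)=+1; (−1)^{1·0·14}·(+1)^0·(+1)^1 = +1.
v=5: a=5^-1·(≡4), b=5^2·(≡1) mod 5; (4|5)=+1, (1|5)=+1; (−1)^{-1·2·2}·(+1)^2·(+1)^-1 = +1.
v=11: a=11^-2·(≡7), b=11^2·(≡8) mod 11; (7|11)=-1, (8|11)=-1; (−1)^{-2·2·5}·(-1)^2·(-1)^-2 = +1.
v=17: a=17^2·(≡8), b=17^1·(≡12) mod 17; (8|17)=+1, (12|17)=-1; (−1)^{2·1·8}·(+1)^1·(-1)^2 = +1.
v=13: a=13^0·(≡7), b=13^-2·(≡1) mod 13; (7|13)=-1, (1|13)=+1; (−1)^{0·-2·6}·(-1)^-2·(+1)^0 = +1.
v=19: a=19^0·(≡18), b=19^1·(≡7) mod 19; (18|19)=-1, (7|19)=+1; (−1)^{0·1·9}·(-1)^1·(+1)^0 = -1.
v=2: v_2(a)=2, v_2(b)=-2; units ≡ 1, 5 (mod 8); ε·ε+αω+βω = 0·0+2·1+-2·0 ≡ 0  ⇒  (a,b)_2 = +1.
v=7: a=7^4·(≡6), b=7^1·(≡2) mod 7; (6|7)=-1, (2|7)=+1; (−1)^{4·1·3}·(-1)^1·(+1)^4 = -1.
v=3: a=3^-8·(≡1), b=3^0·(≡2) mod 3; (1|3)=+1, (2|3)=-1; (−1)^{-8·0·1}·(+1)^0·(-1)^-8 = +1.
v=∞: 145 > 0 and 2261 > 0  ⇒  (a,b)_∞ = +1.
(145, 2261 / ℚ) ramifies at {7, 19}: a division algebra.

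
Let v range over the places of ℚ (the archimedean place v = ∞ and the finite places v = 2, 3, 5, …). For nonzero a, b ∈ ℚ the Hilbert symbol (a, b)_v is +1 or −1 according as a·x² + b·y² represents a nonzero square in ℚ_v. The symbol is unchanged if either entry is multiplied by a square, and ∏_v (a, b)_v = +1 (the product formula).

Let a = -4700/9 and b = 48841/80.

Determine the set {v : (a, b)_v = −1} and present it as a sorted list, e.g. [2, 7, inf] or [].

[5, 47]

Mod squares: a ≡ -47, b ≡ 5. Check v ∈ {∞, 2, 3, 5, 13, 17, 47}.
v=∞: -47 < 0 and 5 > 0  ⇒  (a,b)_∞ = +1.
v=5: a=5^2·(≡3), b=5^-1·(≡1) mod 5; (3|5)=-1, (1|5)=+1; (−1)^{2·-1·2}·(-1)^-1·(+1)^2 = -1.
v=13: a=13^0·(≡5), b=13^2·(≡8) mod 13; (5|13)=-1, (8|13)=-1; (−1)^{0·2·6}·(-1)^2·(-1)^0 = +1.
v=2: v_2(a)=2, v_2(b)=-4; units ≡ 1, 5 (mod 8); ε·ε+αω+βω = 0·0+2·1+-4·0 ≡ 0  ⇒  (a,b)_2 = +1.
v=17: a=17^0·(≡1), b=17^2·(≡7) mod 17; (1|17)=+1, (7|17)=-1; (−1)^{0·2·8}·(+1)^2·(-1)^0 = +1.
v=47: a=47^1·(≡15), b=47^0·(≡33) mod 47; (15|47)=-1, (33|47)=-1; (−1)^{1·0·23}·(-1)^0·(-1)^1 = -1.
v=3: a=3^-2·(≡1), b=3^0·(≡2) mod 3; (1|3)=+1, (2|3)=-1; (−1)^{-2·0·1}·(+1)^0·(-1)^-2 = +1.
Ram(-47, 5) = {5, 47}; no ℚ_5-point on the conic.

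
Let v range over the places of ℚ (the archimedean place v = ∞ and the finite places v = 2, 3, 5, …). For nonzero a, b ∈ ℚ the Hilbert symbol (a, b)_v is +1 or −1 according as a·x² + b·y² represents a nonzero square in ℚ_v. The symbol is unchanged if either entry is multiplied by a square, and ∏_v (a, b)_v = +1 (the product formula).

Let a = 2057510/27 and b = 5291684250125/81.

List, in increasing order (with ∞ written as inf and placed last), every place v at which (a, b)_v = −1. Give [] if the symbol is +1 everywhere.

[2, 3, 13, 17]

Mod squares: a ≡ 125970, b ≡ 5. Check v ∈ {∞, 2, 3, 5, 7, 13, 17, 19}.
v=17: a=17^1·(≡16), b=17^2·(≡7) mod 17; (16|17)=+1, (7|17)=-1; (−1)^{1·2·8}·(+1)^2·(-1)^1 = -1.
v=13: a=13^1·(≡8), b=13^2·(≡5) mod 13; (8|13)=-1, (5|13)=-1; (−1)^{1·2·6}·(-1)^2·(-1)^1 = -1.
v=3: a=3^-3·(≡2), b=3^-4·(≡2) mod 3; (2|3)=-1, (2|3)=-1; (−1)^{-3·-4·1}·(-1)^-4·(-1)^-3 = -1.
v=∞: 125970 > 0 and 5 > 0  ⇒  (a,b)_∞ = +1.
v=19: a=19^1·(≡13), b=19^2·(≡6) mod 19; (13|19)=-1, (6|19)=+1; (−1)^{1·2·9}·(-1)^2·(+1)^1 = +1.
v=7: a=7^2·(≡3), b=7^4·(≡5) mod 7; (3|7)=-1, (5|7)=-1; (−1)^{2·4·3}·(-1)^4·(-1)^2 = +1.
v=2: v_2(a)=1, v_2(b)=0; units ≡ 1, 5 (mod 8); ε·ε+αω+βω = 0·0+1·1+0·0 ≡ 1  ⇒  (a,b)_2 = -1.
v=5: a=5^1·(≡1), b=5^3·(≡1) mod 5; (1|5)=+1, (1|5)=+1; (−1)^{1·3·2}·(+1)^3·(+1)^1 = +1.
|Ram(125970, 5)| = 4, even; anisotropic at {2, 3, 13, 17}.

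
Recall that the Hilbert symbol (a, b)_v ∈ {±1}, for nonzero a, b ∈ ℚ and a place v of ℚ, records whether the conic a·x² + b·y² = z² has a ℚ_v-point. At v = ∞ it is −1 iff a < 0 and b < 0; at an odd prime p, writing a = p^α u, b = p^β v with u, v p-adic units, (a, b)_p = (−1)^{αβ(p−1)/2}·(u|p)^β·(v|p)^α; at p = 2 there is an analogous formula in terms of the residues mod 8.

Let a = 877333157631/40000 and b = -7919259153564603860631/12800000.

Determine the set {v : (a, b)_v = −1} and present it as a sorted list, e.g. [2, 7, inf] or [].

(a, b) ≡ (501239, -135879355) mod (ℚ^×)²; places V = {2, 3, 5, 7, 11, 17, 19, 23, 29, 31, 37, 43, ∞}.
(a,b)_29: α=0, u≡21; β=1, v≡22 (mod 29); (21|29)=-1, (22|29)=+1; sign (−1)^0·-1^1·+1^0 = -1.
(a,b)_17: α=0, u≡3; β=2, v≡2 (mod 17); (3|17)=-1, (2|17)=+1; sign (−1)^0·-1^2·+1^0 = +1.
(a,b)_23: α=1, u≡1; β=2, v≡7 (mod 23); (1|23)=+1, (7|23)=-1; sign (−1)^0·+1^2·-1^1 = -1.
(a,b)_11: α=0, u≡10; β=2, v≡9 (mod 11); (10|11)=-1, (9|11)=+1; sign (−1)^0·-1^2·+1^0 = +1.
(a,b)_∞: sgn(501239)=+, sgn(-135879355)=−, so +1.
(a,b)_43: α=0, u≡9; β=1, v≡33 (mod 43); (9|43)=+1, (33|43)=-1; sign (−1)^0·+1^1·-1^0 = +1.
(a,b)_2: α=-6, β=-12; u≡7, v≡5 (mod 8); ε(u)ε(v)=1·0, αω(v)=-6·1, βω(u)=-12·0; sum ≡ 0  ⇒  +1.
(a,b)_19: α=1, u≡16; β=1, v≡7 (mod 19); (16|19)=+1, (7|19)=+1; sign (−1)^1·+1^1·+1^1 = -1.
(a,b)_37: α=1, u≡24; β=1, v≡6 (mod 37); (24|37)=-1, (6|37)=-1; sign (−1)^0·-1^1·-1^1 = +1.
(a,b)_5: α=-4, u≡4; β=-5, v≡4 (mod 5); (4|5)=+1, (4|5)=+1; sign (−1)^0·+1^-5·+1^-4 = +1.
(a,b)_7: α=4, u≡2; β=4, v≡2 (mod 7); (2|7)=+1, (2|7)=+1; sign (−1)^0·+1^4·+1^4 = +1.
(a,b)_3: α=6, u≡2; β=8, v≡2 (mod 3); (2|3)=-1, (2|3)=-1; sign (−1)^0·-1^8·-1^6 = +1.
(a,b)_31: α=1, u≡25; β=1, v≡20 (mod 31); (25|31)=+1, (20|31)=+1; sign (−1)^1·+1^1·+1^1 = -1.
|Ram(501239, -135879355)| = 4, even; anisotropic at {19, 23, 29, 31}.

[19, 23, 29, 31]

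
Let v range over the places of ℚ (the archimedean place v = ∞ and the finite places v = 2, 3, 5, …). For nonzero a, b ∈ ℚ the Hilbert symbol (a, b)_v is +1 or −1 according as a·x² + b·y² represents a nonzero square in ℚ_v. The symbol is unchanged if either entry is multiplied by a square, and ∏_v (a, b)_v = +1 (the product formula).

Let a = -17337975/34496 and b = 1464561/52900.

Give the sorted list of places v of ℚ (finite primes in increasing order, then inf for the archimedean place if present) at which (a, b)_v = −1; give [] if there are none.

Mod squares: a ≡ -14421, b ≡ 41. Check v ∈ {∞, 2, 3, 5, 7, 11, 19, 23, 41}.
v=19: a=19^1·(≡11), b=19^0·(≡15) mod 19; (11|19)=+1, (15|19)=-1; (−1)^{1·0·9}·(+1)^0·(-1)^1 = -1.
v=7: a=7^-2·(≡6), b=7^2·(≡6) mod 7; (6|7)=-1, (6|7)=-1; (−1)^{-2·2·3}·(-1)^2·(-1)^-2 = +1.
v=11: a=11^-1·(≡5), b=11^0·(≡10) mod 11; (5|11)=+1, (10|11)=-1; (−1)^{-1·0·5}·(+1)^0·(-1)^-1 = -1.
v=23: a=23^3·(≡17), b=23^-2·(≡16) mod 23; (17|23)=-1, (16|23)=+1; (−1)^{3·-2·11}·(-1)^-2·(+1)^3 = +1.
v=5: a=5^2·(≡1), b=5^-2·(≡1) mod 5; (1|5)=+1, (1|5)=+1; (−1)^{2·-2·2}·(+1)^-2·(+1)^2 = +1.
v=3: a=3^1·(≡2), b=3^6·(≡2) mod 3; (2|3)=-1, (2|3)=-1; (−1)^{1·6·1}·(-1)^6·(-1)^1 = -1.
v=2: v_2(a)=-6, v_2(b)=-2; units ≡ 3, 1 (mod 8); ε·ε+αω+βω = 1·0+-6·0+-2·1 ≡ 0  ⇒  (a,b)_2 = +1.
v=∞: -14421 < 0 and 41 > 0  ⇒  (a,b)_∞ = +1.
v=41: a=41^0·(≡7), b=41^1·(≡1) mod 41; (7|41)=-1, (1|41)=+1; (−1)^{0·1·20}·(-1)^1·(+1)^0 = -1.
(-14421, 41 / ℚ) ramifies at {3, 11, 19, 41}: a division algebra.

[3, 11, 19, 41]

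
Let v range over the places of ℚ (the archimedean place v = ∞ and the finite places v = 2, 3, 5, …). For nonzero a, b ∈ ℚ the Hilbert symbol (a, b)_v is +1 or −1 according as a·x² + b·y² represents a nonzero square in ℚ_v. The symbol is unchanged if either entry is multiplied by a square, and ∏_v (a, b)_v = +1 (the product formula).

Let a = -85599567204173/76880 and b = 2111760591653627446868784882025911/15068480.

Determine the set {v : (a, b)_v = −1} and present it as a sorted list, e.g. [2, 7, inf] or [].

(a, b) ≡ (-515185, 40680986995) mod (ℚ^×)²; places V = {2, 3, 5, 7, 11, 17, 19, 23, 29, 31, 37, 41, 43, ∞}.
(a,b)_3: α=0, u≡2; β=2, v≡1 (mod 3); (2|3)=-1, (1|3)=+1; sign (−1)^0·-1^2·+1^0 = +1.
(a,b)_11: α=1, u≡1; β=1, v≡4 (mod 11); (1|11)=+1, (4|11)=+1; sign (−1)^1·+1^1·+1^1 = -1.
(a,b)_17: α=1, u≡6; β=5, v≡2 (mod 17); (6|17)=-1, (2|17)=+1; sign (−1)^0·-1^5·+1^1 = -1.
(a,b)_23: α=0, u≡10; β=1, v≡11 (mod 23); (10|23)=-1, (11|23)=-1; sign (−1)^0·-1^1·-1^0 = -1.
(a,b)_7: α=0, u≡1; β=-2, v≡6 (mod 7); (1|7)=+1, (6|7)=-1; sign (−1)^0·+1^-2·-1^0 = +1.
(a,b)_41: α=2, u≡4; β=3, v≡27 (mod 41); (4|41)=+1, (27|41)=-1; sign (−1)^0·+1^3·-1^2 = +1.
(a,b)_37: α=2, u≡7; β=5, v≡32 (mod 37); (7|37)=+1, (32|37)=-1; sign (−1)^0·+1^5·-1^2 = +1.
(a,b)_2: α=-4, β=-6; u≡7, v≡3 (mod 8); ε(u)ε(v)=1·1, αω(v)=-4·1, βω(u)=-6·0; sum ≡ 1  ⇒  -1.
(a,b)_19: α=3, u≡7; β=4, v≡12 (mod 19); (7|19)=+1, (12|19)=-1; sign (−1)^0·+1^4·-1^3 = -1.
(a,b)_31: α=-2, u≡7; β=-2, v≡16 (mod 31); (7|31)=+1, (16|31)=+1; sign (−1)^0·+1^-2·+1^-2 = +1.
(a,b)_∞: sgn(-515185)=−, sgn(40680986995)=+, so +1.
(a,b)_5: α=-1, u≡2; β=-1, v≡1 (mod 5); (2|5)=-1, (1|5)=+1; sign (−1)^0·-1^-1·+1^-1 = -1.
(a,b)_43: α=0, u≡4; β=1, v≡8 (mod 43); (4|43)=+1, (8|43)=-1; sign (−1)^0·+1^1·-1^0 = +1.
(a,b)_29: α=1, u≡10; β=3, v≡10 (mod 29); (10|29)=-1, (10|29)=-1; sign (−1)^0·-1^3·-1^1 = +1.
Ram(-515185, 40680986995) = {2, 5, 11, 17, 19, 23}; no ℚ_2-point on the conic.

[2, 5, 11, 17, 19, 23]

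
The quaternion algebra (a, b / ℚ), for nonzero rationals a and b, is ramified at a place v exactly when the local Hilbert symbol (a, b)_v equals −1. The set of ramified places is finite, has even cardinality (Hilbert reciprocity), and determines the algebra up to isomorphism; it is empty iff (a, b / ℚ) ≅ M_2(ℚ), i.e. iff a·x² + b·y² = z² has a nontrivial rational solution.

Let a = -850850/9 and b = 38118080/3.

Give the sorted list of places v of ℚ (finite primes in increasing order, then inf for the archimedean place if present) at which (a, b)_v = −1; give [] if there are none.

(a, b) ≡ (-34034, 36465) mod (ℚ^×)²; places V = {2, 3, 5, 7, 11, 13, 17, ∞}.
(a,b)_∞: sgn(-34034)=−, sgn(36465)=+, so +1.
(a,b)_13: α=1, u≡2; β=1, v≡12 (mod 13); (2|13)=-1, (12|13)=+1; sign (−1)^0·-1^1·+1^1 = -1.
(a,b)_5: α=2, u≡4; β=1, v≡2 (mod 5); (4|5)=+1, (2|5)=-1; sign (−1)^0·+1^1·-1^2 = +1.
(a,b)_3: α=-2, u≡1; β=-1, v≡2 (mod 3); (1|3)=+1, (2|3)=-1; sign (−1)^0·+1^-1·-1^-2 = +1.
(a,b)_7: α=1, u≡6; β=2, v≡1 (mod 7); (6|7)=-1, (1|7)=+1; sign (−1)^0·-1^2·+1^1 = +1.
(a,b)_2: α=1, β=6; u≡7, v≡1 (mod 8); ε(u)ε(v)=1·0, αω(v)=1·0, βω(u)=6·0; sum ≡ 0  ⇒  +1.
(a,b)_11: α=1, u≡10; β=1, v≡9 (mod 11); (10|11)=-1, (9|11)=+1; sign (−1)^1·-1^1·+1^1 = +1.
(a,b)_17: α=1, u≡13; β=1, v≡14 (mod 17); (13|17)=+1, (14|17)=-1; sign (−1)^0·+1^1·-1^1 = -1.
(-34034, 36465 / ℚ) ramifies at {13, 17}: a division algebra.

[13, 17]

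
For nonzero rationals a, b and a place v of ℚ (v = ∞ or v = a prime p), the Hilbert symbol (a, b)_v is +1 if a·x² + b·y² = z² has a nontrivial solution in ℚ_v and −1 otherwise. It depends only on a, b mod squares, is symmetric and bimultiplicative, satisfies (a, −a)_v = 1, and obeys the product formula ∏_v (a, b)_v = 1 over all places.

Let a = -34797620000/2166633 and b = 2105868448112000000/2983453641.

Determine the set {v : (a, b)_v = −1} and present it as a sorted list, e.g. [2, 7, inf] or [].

[2, 17]

(a, b) ≡ (-111826, 23) mod (ℚ^×)²; places V = {2, 3, 5, 7, 11, 13, 17, 23, ∞}.
(a,b)_7: α=-2, u≡5; β=-2, v≡4 (mod 7); (5|7)=-1, (4|7)=+1; sign (−1)^0·-1^-2·+1^-2 = +1.
(a,b)_∞: sgn(-111826)=−, sgn(23)=+, so +1.
(a,b)_13: α=1, u≡1; β=2, v≡4 (mod 13); (1|13)=+1, (4|13)=+1; sign (−1)^0·+1^2·+1^1 = +1.
(a,b)_5: α=4, u≡1; β=6, v≡3 (mod 5); (1|5)=+1, (3|5)=-1; sign (−1)^0·+1^6·-1^4 = +1.
(a,b)_23: α=3, u≡5; β=5, v≡12 (mod 23); (5|23)=-1, (12|23)=+1; sign (−1)^1·-1^5·+1^3 = +1.
(a,b)_3: α=-2, u≡2; β=-6, v≡2 (mod 3); (2|3)=-1, (2|3)=-1; sign (−1)^0·-1^-6·-1^-2 = +1.
(a,b)_17: α=-3, u≡9; β=-4, v≡6 (mod 17); (9|17)=+1, (6|17)=-1; sign (−1)^0·+1^-4·-1^-3 = -1.
(a,b)_2: α=5, β=10; u≡7, v≡7 (mod 8); ε(u)ε(v)=1·1, αω(v)=5·0, βω(u)=10·0; sum ≡ 1  ⇒  -1.
(a,b)_11: α=1, u≡1; β=2, v≡3 (mod 11); (1|11)=+1, (3|11)=+1; sign (−1)^0·+1^2·+1^1 = +1.
|Ram(-111826, 23)| = 2, even; anisotropic at {2, 17}.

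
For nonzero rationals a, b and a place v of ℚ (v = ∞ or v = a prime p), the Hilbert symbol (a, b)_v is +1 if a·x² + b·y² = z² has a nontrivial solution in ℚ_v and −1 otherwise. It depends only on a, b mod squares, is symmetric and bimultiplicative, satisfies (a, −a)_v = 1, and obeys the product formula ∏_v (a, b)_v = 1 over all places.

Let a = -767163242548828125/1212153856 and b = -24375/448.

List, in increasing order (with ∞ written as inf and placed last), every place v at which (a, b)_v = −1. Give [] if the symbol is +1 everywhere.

[2, 7, 11, inf]

(a, b) ≡ (-77, -273) mod (ℚ^×)²; places V = {2, 3, 5, 7, 11, 13, 17, ∞}.
(a,b)_13: α=4, u≡4; β=1, v≡6 (mod 13); (4|13)=+1, (6|13)=-1; sign (−1)^0·+1^1·-1^4 = +1.
(a,b)_11: α=1, u≡3; β=0, v≡7 (mod 11); (3|11)=+1, (7|11)=-1; sign (−1)^0·+1^0·-1^1 = -1.
(a,b)_17: α=-2, u≡13; β=0, v≡9 (mod 17); (13|17)=+1, (9|17)=+1; sign (−1)^0·+1^0·+1^-2 = +1.
(a,b)_∞: sgn(-77)=−, sgn(-273)=−, so -1.
(a,b)_3: α=6, u≡1; β=1, v≡2 (mod 3); (1|3)=+1, (2|3)=-1; sign (−1)^0·+1^1·-1^6 = +1.
(a,b)_5: α=10, u≡3; β=4, v≡2 (mod 5); (3|5)=-1, (2|5)=-1; sign (−1)^0·-1^4·-1^10 = +1.
(a,b)_7: α=3, u≡5; β=-1, v≡6 (mod 7); (5|7)=-1, (6|7)=-1; sign (−1)^1·-1^-1·-1^3 = -1.
(a,b)_2: α=-22, β=-6; u≡3, v≡7 (mod 8); ε(u)ε(v)=1·1, αω(v)=-22·0, βω(u)=-6·1; sum ≡ 1  ⇒  -1.
Ram(-77, -273) = {2, 7, 11, ∞}; no ℚ_2-point on the conic.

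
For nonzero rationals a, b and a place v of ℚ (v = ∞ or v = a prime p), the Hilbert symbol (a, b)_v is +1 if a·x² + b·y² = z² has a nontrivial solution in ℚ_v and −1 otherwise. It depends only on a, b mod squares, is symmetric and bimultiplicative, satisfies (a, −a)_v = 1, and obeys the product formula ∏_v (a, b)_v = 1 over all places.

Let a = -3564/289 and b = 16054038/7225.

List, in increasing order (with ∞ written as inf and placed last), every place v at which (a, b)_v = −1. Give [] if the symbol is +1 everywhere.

[2, 7, 11, 13]

Mod squares: a ≡ -11, b ≡ 182. Check v ∈ {∞, 2, 3, 5, 7, 11, 13, 17}.
v=13: a=13^0·(≡8), b=13^1·(≡3) mod 13; (8|13)=-1, (3|13)=+1; (−1)^{0·1·6}·(-1)^1·(+1)^0 = -1.
v=2: v_2(a)=2, v_2(b)=1; units ≡ 5, 3 (mod 8); ε·ε+αω+βω = 0·1+2·1+1·1 ≡ 1  ⇒  (a,b)_2 = -1.
v=3: a=3^4·(≡1), b=3^6·(≡2) mod 3; (1|3)=+1, (2|3)=-1; (−1)^{4·6·1}·(+1)^6·(-1)^4 = +1.
v=11: a=11^1·(≡2), b=11^2·(≡2) mod 11; (2|11)=-1, (2|11)=-1; (−1)^{1·2·5}·(-1)^2·(-1)^1 = -1.
v=5: a=5^0·(≡4), b=5^-2·(≡2) mod 5; (4|5)=+1, (2|5)=-1; (−1)^{0·-2·2}·(+1)^-2·(-1)^0 = +1.
v=∞: -11 < 0 and 182 > 0  ⇒  (a,b)_∞ = +1.
v=7: a=7^0·(≡3), b=7^1·(≡3) mod 7; (3|7)=-1, (3|7)=-1; (−1)^{0·1·3}·(-1)^1·(-1)^0 = -1.
v=17: a=17^-2·(≡6), b=17^-2·(≡11) mod 17; (6|17)=-1, (11|17)=-1; (−1)^{-2·-2·8}·(-1)^-2·(-1)^-2 = +1.
Ram(-11, 182) = {2, 7, 11, 13}; no ℚ_2-point on the conic.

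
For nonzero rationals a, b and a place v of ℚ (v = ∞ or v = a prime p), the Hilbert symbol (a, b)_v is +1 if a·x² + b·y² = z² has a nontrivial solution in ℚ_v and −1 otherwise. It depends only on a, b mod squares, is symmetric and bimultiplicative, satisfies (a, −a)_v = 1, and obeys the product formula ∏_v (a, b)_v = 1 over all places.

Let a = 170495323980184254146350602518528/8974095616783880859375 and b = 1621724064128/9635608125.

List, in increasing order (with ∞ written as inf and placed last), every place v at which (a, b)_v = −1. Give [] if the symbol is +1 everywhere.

[2, 3]

Mod squares: a ≡ 4845, b ≡ 494. Check v ∈ {∞, 2, 3, 5, 7, 11, 13, 17, 19, 31}.
v=2: v_2(a)=26, v_2(b)=7; units ≡ 5, 7 (mod 8); ε·ε+αω+βω = 0·1+26·0+7·1 ≡ 1  ⇒  (a,b)_2 = -1.
v=13: a=13^0·(≡4), b=13^-1·(≡10) mod 13; (4|13)=+1, (10|13)=+1; (−1)^{0·-1·6}·(+1)^-1·(+1)^0 = +1.
v=7: a=7^10·(≡4), b=7^4·(≡4) mod 7; (4|7)=+1, (4|7)=+1; (−1)^{10·4·3}·(+1)^4·(+1)^10 = +1.
v=31: a=31^4·(≡5), b=31^2·(≡15) mod 31; (5|31)=+1, (15|31)=-1; (−1)^{4·2·15}·(+1)^2·(-1)^4 = +1.
v=5: a=5^-9·(≡4), b=5^-4·(≡1) mod 5; (4|5)=+1, (1|5)=+1; (−1)^{-9·-4·2}·(+1)^-4·(+1)^-9 = +1.
v=3: a=3^-11·(≡1), b=3^-4·(≡2) mod 3; (1|3)=+1, (2|3)=-1; (−1)^{-11·-4·1}·(+1)^-4·(-1)^-11 = -1.
v=11: a=11^-10·(≡1), b=11^-4·(≡6) mod 11; (1|11)=+1, (6|11)=-1; (−1)^{-10·-4·5}·(+1)^-4·(-1)^-10 = +1.
v=19: a=19^3·(≡13), b=19^1·(≡4) mod 19; (13|19)=-1, (4|19)=+1; (−1)^{3·1·9}·(-1)^1·(+1)^3 = +1.
v=17: a=17^5·(≡8), b=17^2·(≡15) mod 17; (8|17)=+1, (15|17)=+1; (−1)^{5·2·8}·(+1)^2·(+1)^5 = +1.
v=∞: 4845 > 0 and 494 > 0  ⇒  (a,b)_∞ = +1.
|Ram(4845, 494)| = 2, even; anisotropic at {2, 3}.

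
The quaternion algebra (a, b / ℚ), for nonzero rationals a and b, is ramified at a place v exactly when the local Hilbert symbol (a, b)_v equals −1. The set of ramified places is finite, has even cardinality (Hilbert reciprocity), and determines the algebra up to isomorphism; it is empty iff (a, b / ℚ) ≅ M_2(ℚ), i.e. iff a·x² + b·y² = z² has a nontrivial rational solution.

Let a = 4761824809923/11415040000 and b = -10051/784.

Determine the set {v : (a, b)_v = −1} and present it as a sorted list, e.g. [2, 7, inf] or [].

[3, 13]

(a, b) ≡ (273, -19) mod (ℚ^×)²; places V = {2, 3, 5, 7, 13, 19, 23, 31, ∞}.
(a,b)_23: α=2, u≡10; β=2, v≡2 (mod 23); (10|23)=-1, (2|23)=+1; sign (−1)^0·-1^2·+1^2 = +1.
(a,b)_13: α=-1, u≡5; β=0, v≡6 (mod 13); (5|13)=-1, (6|13)=-1; sign (−1)^0·-1^0·-1^-1 = -1.
(a,b)_2: α=-12, β=-4; u≡1, v≡5 (mod 8); ε(u)ε(v)=0·0, αω(v)=-12·1, βω(u)=-4·0; sum ≡ 0  ⇒  +1.
(a,b)_7: α=-3, u≡4; β=-2, v≡4 (mod 7); (4|7)=+1, (4|7)=+1; sign (−1)^0·+1^-2·+1^-3 = +1.
(a,b)_31: α=4, u≡14; β=0, v≡13 (mod 31); (14|31)=+1, (13|31)=-1; sign (−1)^0·+1^0·-1^4 = +1.
(a,b)_3: α=3, u≡1; β=0, v≡2 (mod 3); (1|3)=+1, (2|3)=-1; sign (−1)^0·+1^0·-1^3 = -1.
(a,b)_5: α=-4, u≡2; β=0, v≡1 (mod 5); (2|5)=-1, (1|5)=+1; sign (−1)^0·-1^0·+1^-4 = +1.
(a,b)_∞: sgn(273)=+, sgn(-19)=−, so +1.
(a,b)_19: α=2, u≡16; β=1, v≡12 (mod 19); (16|19)=+1, (12|19)=-1; sign (−1)^0·+1^1·-1^2 = +1.
|Ram(273, -19)| = 2, even; anisotropic at {3, 13}.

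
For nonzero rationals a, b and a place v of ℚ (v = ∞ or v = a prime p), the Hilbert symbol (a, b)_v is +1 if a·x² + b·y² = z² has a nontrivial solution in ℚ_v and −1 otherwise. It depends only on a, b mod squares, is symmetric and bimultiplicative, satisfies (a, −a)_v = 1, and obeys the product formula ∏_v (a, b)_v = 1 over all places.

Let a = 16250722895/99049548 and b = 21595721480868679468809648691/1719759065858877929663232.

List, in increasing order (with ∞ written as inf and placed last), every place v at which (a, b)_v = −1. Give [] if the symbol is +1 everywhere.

(a, b) ≡ (285, 57) mod (ℚ^×)²; places V = {2, 3, 5, 7, 11, 13, 17, 19, 23, 29, 41, ∞}.
(a,b)_∞: sgn(285)=+, sgn(57)=+, so +1.
(a,b)_29: α=2, u≡4; β=4, v≡22 (mod 29); (4|29)=+1, (22|29)=+1; sign (−1)^0·+1^4·+1^2 = +1.
(a,b)_2: α=-2, β=-8; u≡5, v≡1 (mod 8); ε(u)ε(v)=0·0, αω(v)=-2·0, βω(u)=-8·1; sum ≡ 0  ⇒  +1.
(a,b)_13: α=-4, u≡3; β=-10, v≡11 (mod 13); (3|13)=+1, (11|13)=-1; sign (−1)^0·+1^-10·-1^-4 = +1.
(a,b)_11: α=2, u≡10; β=6, v≡8 (mod 11); (10|11)=-1, (8|11)=-1; sign (−1)^0·-1^6·-1^2 = +1.
(a,b)_17: α=-2, u≡13; β=-4, v≡6 (mod 17); (13|17)=+1, (6|17)=-1; sign (−1)^0·+1^-4·-1^-2 = +1.
(a,b)_7: α=0, u≡5; β=-4, v≡1 (mod 7); (5|7)=-1, (1|7)=+1; sign (−1)^0·-1^-4·+1^0 = +1.
(a,b)_5: α=1, u≡3; β=0, v≡3 (mod 5); (3|5)=-1, (3|5)=-1; sign (−1)^0·-1^0·-1^1 = -1.
(a,b)_19: α=1, u≡18; β=3, v≡10 (mod 19); (18|19)=-1, (10|19)=-1; sign (−1)^1·-1^3·-1^1 = -1.
(a,b)_41: α=2, u≡20; β=6, v≡16 (mod 41); (20|41)=+1, (16|41)=+1; sign (−1)^0·+1^6·+1^2 = +1.
(a,b)_3: α=-1, u≡2; β=-5, v≡1 (mod 3); (2|3)=-1, (1|3)=+1; sign (−1)^1·-1^-5·+1^-1 = +1.
(a,b)_23: α=0, u≡4; β=2, v≡21 (mod 23); (4|23)=+1, (21|23)=-1; sign (−1)^0·+1^2·-1^0 = +1.
|Ram(285, 57)| = 2, even; anisotropic at {5, 19}.

[5, 19]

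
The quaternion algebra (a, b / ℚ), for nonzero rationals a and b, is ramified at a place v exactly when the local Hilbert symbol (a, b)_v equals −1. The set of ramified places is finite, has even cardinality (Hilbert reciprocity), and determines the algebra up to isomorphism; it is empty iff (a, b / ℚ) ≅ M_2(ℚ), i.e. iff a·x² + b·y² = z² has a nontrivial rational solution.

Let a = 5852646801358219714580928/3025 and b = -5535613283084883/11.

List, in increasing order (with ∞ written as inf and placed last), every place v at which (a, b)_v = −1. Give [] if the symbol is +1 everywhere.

Mod squares: a ≡ 38743, b ≡ -18073. Check v ∈ {∞, 2, 3, 5, 11, 17, 31, 43, 53}.
v=17: a=17^3·(≡9), b=17^2·(≡15) mod 17; (9|17)=+1, (15|17)=+1; (−1)^{3·2·8}·(+1)^2·(+1)^3 = +1.
v=53: a=53^1·(≡4), b=53^1·(≡22) mod 53; (4|53)=+1, (22|53)=-1; (−1)^{1·1·26}·(+1)^1·(-1)^1 = -1.
v=2: v_2(a)=6, v_2(b)=0; units ≡ 7, 7 (mod 8); ε·ε+αω+βω = 1·1+6·0+0·0 ≡ 1  ⇒  (a,b)_2 = -1.
v=5: a=5^-2·(≡3), b=5^0·(≡2) mod 5; (3|5)=-1, (2|5)=-1; (−1)^{-2·0·2}·(-1)^0·(-1)^-2 = +1.
v=∞: 38743 > 0 and -18073 < 0  ⇒  (a,b)_∞ = +1.
v=11: a=11^-2·(≡4), b=11^-1·(≡2) mod 11; (4|11)=+1, (2|11)=-1; (−1)^{-2·-1·5}·(+1)^-1·(-1)^-2 = +1.
v=31: a=31^4·(≡22), b=31^3·(≡29) mod 31; (22|31)=-1, (29|31)=-1; (−1)^{4·3·15}·(-1)^3·(-1)^4 = -1.
v=3: a=3^14·(≡1), b=3^8·(≡2) mod 3; (1|3)=+1, (2|3)=-1; (−1)^{14·8·1}·(+1)^8·(-1)^14 = +1.
v=43: a=43^3·(≡13), b=43^2·(≡19) mod 43; (13|43)=+1, (19|43)=-1; (−1)^{3·2·21}·(+1)^2·(-1)^3 = -1.
|Ram(38743, -18073)| = 4, even; anisotropic at {2, 31, 43, 53}.

[2, 31, 43, 53]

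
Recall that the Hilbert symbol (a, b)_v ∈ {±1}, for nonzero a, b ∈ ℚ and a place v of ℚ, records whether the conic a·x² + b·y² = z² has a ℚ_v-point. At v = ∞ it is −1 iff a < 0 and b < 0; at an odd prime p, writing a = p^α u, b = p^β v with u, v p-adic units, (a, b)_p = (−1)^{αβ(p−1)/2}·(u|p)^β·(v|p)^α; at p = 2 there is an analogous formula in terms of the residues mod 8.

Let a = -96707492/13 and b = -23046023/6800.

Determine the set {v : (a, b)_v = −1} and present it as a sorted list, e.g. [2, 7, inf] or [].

[17, 19, 23, inf]

Mod squares: a ≡ -1087541, b ≡ -391. Check v ∈ {∞, 2, 5, 7, 11, 13, 17, 19, 23, 37}.
v=2: v_2(a)=2, v_2(b)=-4; units ≡ 3, 1 (mod 8); ε·ε+αω+βω = 1·0+2·0+-4·1 ≡ 0  ⇒  (a,b)_2 = +1.
v=13: a=13^-1·(≡2), b=13^2·(≡3) mod 13; (2|13)=-1, (3|13)=+1; (−1)^{-1·2·6}·(-1)^2·(+1)^-1 = +1.
v=17: a=17^3·(≡8), b=17^-1·(≡3) mod 17; (8|17)=+1, (3|17)=-1; (−1)^{3·-1·8}·(+1)^-1·(-1)^3 = -1.
v=11: a=11^0·(≡10), b=11^2·(≡1) mod 11; (10|11)=-1, (1|11)=+1; (−1)^{0·2·5}·(-1)^2·(+1)^0 = +1.
v=5: a=5^0·(≡1), b=5^-2·(≡1) mod 5; (1|5)=+1, (1|5)=+1; (−1)^{0·-2·2}·(+1)^-2·(+1)^0 = +1.
v=19: a=19^1·(≡12), b=19^0·(≡15) mod 19; (12|19)=-1, (15|19)=-1; (−1)^{1·0·9}·(-1)^0·(-1)^1 = -1.
v=7: a=7^1·(≡2), b=7^2·(≡1) mod 7; (2|7)=+1, (1|7)=+1; (−1)^{1·2·3}·(+1)^2·(+1)^1 = +1.
v=∞: -1087541 < 0 and -391 < 0  ⇒  (a,b)_∞ = -1.
v=37: a=37^1·(≡20), b=37^0·(≡30) mod 37; (20|37)=-1, (30|37)=+1; (−1)^{1·0·18}·(-1)^0·(+1)^1 = +1.
v=23: a=23^0·(≡22), b=23^1·(≡18) mod 23; (22|23)=-1, (18|23)=+1; (−1)^{0·1·11}·(-1)^1·(+1)^0 = -1.
|Ram(-1087541, -391)| = 4, even; anisotropic at {17, 19, 23, ∞}.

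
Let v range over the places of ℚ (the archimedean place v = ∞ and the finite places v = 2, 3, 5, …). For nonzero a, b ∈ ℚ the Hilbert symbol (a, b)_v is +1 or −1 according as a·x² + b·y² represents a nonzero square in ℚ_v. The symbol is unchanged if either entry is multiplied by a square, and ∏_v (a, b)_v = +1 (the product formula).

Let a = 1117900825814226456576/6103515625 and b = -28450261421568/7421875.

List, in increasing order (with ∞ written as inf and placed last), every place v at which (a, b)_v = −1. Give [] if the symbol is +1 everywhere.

[2, 3, 7, 19]

(a, b) ≡ (21, -4522) mod (ℚ^×)²; places V = {2, 3, 5, 7, 17, 19, ∞}.
(a,b)_3: α=3, u≡1; β=4, v≡2 (mod 3); (1|3)=+1, (2|3)=-1; sign (−1)^0·+1^4·-1^3 = -1.
(a,b)_19: α=2, u≡12; β=-1, v≡7 (mod 19); (12|19)=-1, (7|19)=+1; sign (−1)^0·-1^-1·+1^2 = -1.
(a,b)_7: α=13, u≡5; β=9, v≡5 (mod 7); (5|7)=-1, (5|7)=-1; sign (−1)^1·-1^9·-1^13 = -1.
(a,b)_∞: sgn(21)=+, sgn(-4522)=−, so +1.
(a,b)_17: α=2, u≡1; β=1, v≡11 (mod 17); (1|17)=+1, (11|17)=-1; sign (−1)^0·+1^1·-1^2 = +1.
(a,b)_2: α=12, β=9; u≡5, v≡3 (mod 8); ε(u)ε(v)=0·1, αω(v)=12·1, βω(u)=9·1; sum ≡ 1  ⇒  -1.
(a,b)_5: α=-14, u≡1; β=-8, v≡3 (mod 5); (1|5)=+1, (3|5)=-1; sign (−1)^0·+1^-8·-1^-14 = +1.
Ram(21, -4522) = {2, 3, 7, 19}; no ℚ_2-point on the conic.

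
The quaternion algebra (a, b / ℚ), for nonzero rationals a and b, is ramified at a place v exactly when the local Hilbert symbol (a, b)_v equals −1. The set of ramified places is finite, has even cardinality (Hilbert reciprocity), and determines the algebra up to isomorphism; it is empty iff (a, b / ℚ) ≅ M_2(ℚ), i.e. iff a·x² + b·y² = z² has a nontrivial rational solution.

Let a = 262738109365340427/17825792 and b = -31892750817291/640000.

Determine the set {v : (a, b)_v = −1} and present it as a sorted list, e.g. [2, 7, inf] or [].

[13, 17, 19, 31]

Mod squares: a ≡ 70091, b ≡ -6851. Check v ∈ {∞, 2, 3, 5, 7, 13, 17, 19, 31}.
v=19: a=19^5·(≡10), b=19^4·(≡2) mod 19; (10|19)=-1, (2|19)=-1; (−1)^{5·4·9}·(-1)^4·(-1)^5 = -1.
v=5: a=5^0·(≡1), b=5^-4·(≡1) mod 5; (1|5)=+1, (1|5)=+1; (−1)^{0·-4·2}·(+1)^-4·(+1)^0 = +1.
v=17: a=17^-1·(≡8), b=17^1·(≡14) mod 17; (8|17)=+1, (14|17)=-1; (−1)^{-1·1·8}·(+1)^1·(-1)^-1 = -1.
v=∞: 70091 > 0 and -6851 < 0  ⇒  (a,b)_∞ = +1.
v=31: a=31^1·(≡29), b=31^1·(≡3) mod 31; (29|31)=-1, (3|31)=-1; (−1)^{1·1·15}·(-1)^1·(-1)^1 = -1.
v=7: a=7^3·(≡3), b=7^2·(≡1) mod 7; (3|7)=-1, (1|7)=+1; (−1)^{3·2·3}·(-1)^2·(+1)^3 = +1.
v=3: a=3^10·(≡2), b=3^6·(≡1) mod 3; (2|3)=-1, (1|3)=+1; (−1)^{10·6·1}·(-1)^6·(+1)^10 = +1.
v=2: v_2(a)=-20, v_2(b)=-10; units ≡ 3, 5 (mod 8); ε·ε+αω+βω = 1·0+-20·1+-10·1 ≡ 0  ⇒  (a,b)_2 = +1.
v=13: a=13^2·(≡2), b=13^1·(≡2) mod 13; (2|13)=-1, (2|13)=-1; (−1)^{2·1·6}·(-1)^1·(-1)^2 = -1.
(70091, -6851 / ℚ) ramifies at {13, 17, 19, 31}: a division algebra.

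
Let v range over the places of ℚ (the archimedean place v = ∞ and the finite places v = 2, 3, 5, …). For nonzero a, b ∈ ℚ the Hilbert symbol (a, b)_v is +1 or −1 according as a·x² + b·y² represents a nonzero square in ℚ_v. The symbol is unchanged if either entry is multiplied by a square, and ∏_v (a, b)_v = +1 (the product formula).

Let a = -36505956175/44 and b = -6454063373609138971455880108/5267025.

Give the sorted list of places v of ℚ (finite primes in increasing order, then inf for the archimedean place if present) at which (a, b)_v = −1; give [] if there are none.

(a, b) ≡ (-562397, -43) mod (ℚ^×)²; places V = {2, 3, 5, 7, 11, 13, 17, 19, 23, 29, 41, 43, 47, ∞}.
(a,b)_13: α=4, u≡10; β=6, v≡12 (mod 13); (10|13)=+1, (12|13)=+1; sign (−1)^0·+1^6·+1^4 = +1.
(a,b)_19: α=0, u≡8; β=2, v≡13 (mod 19); (8|19)=-1, (13|19)=-1; sign (−1)^0·-1^2·-1^0 = +1.
(a,b)_47: α=0, u≡44; β=2, v≡34 (mod 47); (44|47)=-1, (34|47)=+1; sign (−1)^0·-1^2·+1^0 = +1.
(a,b)_17: α=0, u≡14; β=-2, v≡2 (mod 17); (14|17)=-1, (2|17)=+1; sign (−1)^0·-1^-2·+1^0 = +1.
(a,b)_5: α=2, u≡2; β=-2, v≡2 (mod 5); (2|5)=-1, (2|5)=-1; sign (−1)^0·-1^-2·-1^2 = +1.
(a,b)_29: α=1, u≡18; β=0, v≡26 (mod 29); (18|29)=-1, (26|29)=-1; sign (−1)^0·-1^0·-1^1 = -1.
(a,b)_43: α=1, u≡21; β=3, v≡7 (mod 43); (21|43)=+1, (7|43)=-1; sign (−1)^1·+1^3·-1^1 = +1.
(a,b)_7: α=0, u≡2; β=2, v≡6 (mod 7); (2|7)=+1, (6|7)=-1; sign (−1)^0·+1^2·-1^0 = +1.
(a,b)_23: α=0, u≡10; β=2, v≡2 (mod 23); (10|23)=-1, (2|23)=+1; sign (−1)^0·-1^2·+1^0 = +1.
(a,b)_2: α=-2, β=2; u≡3, v≡5 (mod 8); ε(u)ε(v)=1·0, αω(v)=-2·1, βω(u)=2·1; sum ≡ 0  ⇒  +1.
(a,b)_3: α=0, u≡1; β=-6, v≡2 (mod 3); (1|3)=+1, (2|3)=-1; sign (−1)^0·+1^-6·-1^0 = +1.
(a,b)_∞: sgn(-562397)=−, sgn(-43)=−, so -1.
(a,b)_41: α=1, u≡39; β=2, v≡37 (mod 41); (39|41)=+1, (37|41)=+1; sign (−1)^0·+1^2·+1^1 = +1.
(a,b)_11: α=-1, u≡1; β=2, v≡9 (mod 11); (1|11)=+1, (9|11)=+1; sign (−1)^0·+1^2·+1^-1 = +1.
Ram(-562397, -43) = {29, ∞}; no ℚ_29-point on the conic.

[29, inf]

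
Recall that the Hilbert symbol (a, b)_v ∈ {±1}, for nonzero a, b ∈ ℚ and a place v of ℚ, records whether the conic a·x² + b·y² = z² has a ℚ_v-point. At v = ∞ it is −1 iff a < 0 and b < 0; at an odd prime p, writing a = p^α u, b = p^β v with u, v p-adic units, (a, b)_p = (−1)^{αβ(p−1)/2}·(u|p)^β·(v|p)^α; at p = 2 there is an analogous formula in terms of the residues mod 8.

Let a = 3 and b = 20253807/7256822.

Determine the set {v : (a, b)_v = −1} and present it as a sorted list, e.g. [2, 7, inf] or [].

Mod squares: a ≡ 3, b ≡ 266. Check v ∈ {∞, 2, 3, 7, 19, 23}.
v=3: a=3^1·(≡1), b=3^10·(≡2) mod 3; (1|3)=+1, (2|3)=-1; (−1)^{1·10·1}·(+1)^10·(-1)^1 = -1.
v=7: a=7^0·(≡3), b=7^3·(≡3) mod 7; (3|7)=-1, (3|7)=-1; (−1)^{0·3·3}·(-1)^3·(-1)^0 = -1.
v=2: v_2(a)=0, v_2(b)=-1; units ≡ 3, 5 (mod 8); ε·ε+αω+βω = 1·0+0·1+-1·1 ≡ 1  ⇒  (a,b)_2 = -1.
v=23: a=23^0·(≡3), b=23^-2·(≡3) mod 23; (3|23)=+1, (3|23)=+1; (−1)^{0·-2·11}·(+1)^-2·(+1)^0 = +1.
v=19: a=19^0·(≡3), b=19^-3·(≡10) mod 19; (3|19)=-1, (10|19)=-1; (−1)^{0·-3·9}·(-1)^-3·(-1)^0 = -1.
v=∞: 3 > 0 and 266 > 0  ⇒  (a,b)_∞ = +1.
|Ram(3, 266)| = 4, even; anisotropic at {2, 3, 7, 19}.

[2, 3, 7, 19]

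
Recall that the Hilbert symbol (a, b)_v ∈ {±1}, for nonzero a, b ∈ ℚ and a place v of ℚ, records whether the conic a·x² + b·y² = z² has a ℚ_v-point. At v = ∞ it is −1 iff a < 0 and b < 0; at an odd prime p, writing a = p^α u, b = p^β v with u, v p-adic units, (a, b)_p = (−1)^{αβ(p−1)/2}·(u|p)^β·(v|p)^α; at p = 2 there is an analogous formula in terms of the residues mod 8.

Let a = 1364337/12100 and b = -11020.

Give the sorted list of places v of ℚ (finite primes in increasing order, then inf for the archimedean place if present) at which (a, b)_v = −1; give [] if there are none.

Mod squares: a ≡ 897, b ≡ -2755. Check v ∈ {∞, 2, 3, 5, 11, 13, 19, 23, 29}.
v=3: a=3^3·(≡2), b=3^0·(≡2) mod 3; (2|3)=-1, (2|3)=-1; (−1)^{3·0·1}·(-1)^0·(-1)^3 = -1.
v=19: a=19^0·(≡5), b=19^1·(≡9) mod 19; (5|19)=+1, (9|19)=+1; (−1)^{0·1·9}·(+1)^1·(+1)^0 = +1.
v=2: v_2(a)=-2, v_2(b)=2; units ≡ 1, 5 (mod 8); ε·ε+αω+βω = 0·0+-2·1+2·0 ≡ 0  ⇒  (a,b)_2 = +1.
v=29: a=29^0·(≡17), b=29^1·(≡26) mod 29; (17|29)=-1, (26|29)=-1; (−1)^{0·1·14}·(-1)^1·(-1)^0 = -1.
v=13: a=13^3·(≡1), b=13^0·(≡4) mod 13; (1|13)=+1, (4|13)=+1; (−1)^{3·0·6}·(+1)^0·(+1)^3 = +1.
v=23: a=23^1·(≡1), b=23^0·(≡20) mod 23; (1|23)=+1, (20|23)=-1; (−1)^{1·0·11}·(+1)^0·(-1)^1 = -1.
v=5: a=5^-2·(≡3), b=5^1·(≡1) mod 5; (3|5)=-1, (1|5)=+1; (−1)^{-2·1·2}·(-1)^1·(+1)^-2 = -1.
v=11: a=11^-2·(≡7), b=11^0·(≡2) mod 11; (7|11)=-1, (2|11)=-1; (−1)^{-2·0·5}·(-1)^0·(-1)^-2 = +1.
v=∞: 897 > 0 and -2755 < 0  ⇒  (a,b)_∞ = +1.
Ram(897, -2755) = {3, 5, 23, 29}; no ℚ_3-point on the conic.

[3, 5, 23, 29]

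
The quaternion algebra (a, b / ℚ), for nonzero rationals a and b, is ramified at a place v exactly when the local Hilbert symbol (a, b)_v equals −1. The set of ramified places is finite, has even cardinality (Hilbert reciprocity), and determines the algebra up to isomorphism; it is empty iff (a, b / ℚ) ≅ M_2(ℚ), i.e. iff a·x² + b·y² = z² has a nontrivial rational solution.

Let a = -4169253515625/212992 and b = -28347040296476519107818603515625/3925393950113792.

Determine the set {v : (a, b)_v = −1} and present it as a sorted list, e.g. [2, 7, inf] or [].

(a, b) ≡ (-13, -770) mod (ℚ^×)²; places V = {2, 3, 5, 7, 11, 13, ∞}.
(a,b)_11: α=4, u≡1; β=5, v≡10 (mod 11); (1|11)=+1, (10|11)=-1; sign (−1)^0·+1^5·-1^4 = +1.
(a,b)_7: α=0, u≡4; β=3, v≡2 (mod 7); (4|7)=+1, (2|7)=+1; sign (−1)^0·+1^3·+1^0 = +1.
(a,b)_2: α=-14, β=-37; u≡3, v≡7 (mod 8); ε(u)ε(v)=1·1, αω(v)=-14·0, βω(u)=-37·1; sum ≡ 0  ⇒  +1.
(a,b)_3: α=6, u≡2; β=16, v≡1 (mod 3); (2|3)=-1, (1|3)=+1; sign (−1)^0·-1^16·+1^6 = +1.
(a,b)_13: α=-1, u≡9; β=-4, v≡9 (mod 13); (9|13)=+1, (9|13)=+1; sign (−1)^0·+1^-4·+1^-1 = +1.
(a,b)_5: α=8, u≡3; β=23, v≡1 (mod 5); (3|5)=-1, (1|5)=+1; sign (−1)^0·-1^23·+1^8 = -1.
(a,b)_∞: sgn(-13)=−, sgn(-770)=−, so -1.
Ram(-13, -770) = {5, ∞}; no ℚ_5-point on the conic.

[5, inf]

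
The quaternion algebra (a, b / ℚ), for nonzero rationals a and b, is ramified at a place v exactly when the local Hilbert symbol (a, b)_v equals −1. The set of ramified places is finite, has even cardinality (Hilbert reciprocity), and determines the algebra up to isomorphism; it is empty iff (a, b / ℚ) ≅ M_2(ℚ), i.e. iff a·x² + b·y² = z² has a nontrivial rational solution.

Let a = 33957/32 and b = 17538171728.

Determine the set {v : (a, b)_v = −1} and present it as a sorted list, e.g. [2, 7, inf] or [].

[2, 7]

Mod squares: a ≡ 154, b ≡ 77. Check v ∈ {∞, 2, 3, 7, 11}.
v=11: a=11^1·(≡4), b=11^3·(≡8) mod 11; (4|11)=+1, (8|11)=-1; (−1)^{1·3·5}·(+1)^3·(-1)^1 = +1.
v=7: a=7^3·(≡2), b=7^7·(≡2) mod 7; (2|7)=+1, (2|7)=+1; (−1)^{3·7·3}·(+1)^7·(+1)^3 = -1.
v=3: a=3^2·(≡1), b=3^0·(≡2) mod 3; (1|3)=+1, (2|3)=-1; (−1)^{2·0·1}·(+1)^0·(-1)^2 = +1.
v=2: v_2(a)=-5, v_2(b)=4; units ≡ 5, 5 (mod 8); ε·ε+αω+βω = 0·0+-5·1+4·1 ≡ 1  ⇒  (a,b)_2 = -1.
v=∞: 154 > 0 and 77 > 0  ⇒  (a,b)_∞ = +1.
(154, 77 / ℚ) ramifies at {2, 7}: a division algebra.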